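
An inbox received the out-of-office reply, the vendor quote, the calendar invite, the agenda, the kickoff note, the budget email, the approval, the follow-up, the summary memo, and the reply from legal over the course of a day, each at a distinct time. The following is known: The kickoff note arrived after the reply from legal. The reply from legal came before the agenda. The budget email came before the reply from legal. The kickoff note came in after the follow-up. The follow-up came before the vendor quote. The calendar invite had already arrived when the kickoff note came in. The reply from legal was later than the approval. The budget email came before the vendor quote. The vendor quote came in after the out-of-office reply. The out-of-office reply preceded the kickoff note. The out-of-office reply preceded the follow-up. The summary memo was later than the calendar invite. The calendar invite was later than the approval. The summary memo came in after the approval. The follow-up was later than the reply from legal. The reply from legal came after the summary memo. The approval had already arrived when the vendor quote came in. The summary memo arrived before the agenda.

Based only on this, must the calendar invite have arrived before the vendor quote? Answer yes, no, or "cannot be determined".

yes

Chain the constraints: the calendar invite → the summary memo → the reply from legal → the follow-up → the vendor quote. Each link is directly stated, so the calendar invite comes before the vendor quote.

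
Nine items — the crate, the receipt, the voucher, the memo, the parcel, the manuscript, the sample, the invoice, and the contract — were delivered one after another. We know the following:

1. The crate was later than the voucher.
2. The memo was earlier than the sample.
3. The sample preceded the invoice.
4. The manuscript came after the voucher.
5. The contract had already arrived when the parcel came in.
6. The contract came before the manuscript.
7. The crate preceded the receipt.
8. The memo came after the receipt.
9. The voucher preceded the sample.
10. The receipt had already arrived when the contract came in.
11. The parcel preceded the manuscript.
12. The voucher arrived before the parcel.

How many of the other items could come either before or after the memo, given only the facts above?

Forced before the memo: the crate, the receipt, and the voucher; forced after the memo: the invoice and the sample.
That leaves the contract, the manuscript, and the parcel with no forced order relative to the memo — 3.

3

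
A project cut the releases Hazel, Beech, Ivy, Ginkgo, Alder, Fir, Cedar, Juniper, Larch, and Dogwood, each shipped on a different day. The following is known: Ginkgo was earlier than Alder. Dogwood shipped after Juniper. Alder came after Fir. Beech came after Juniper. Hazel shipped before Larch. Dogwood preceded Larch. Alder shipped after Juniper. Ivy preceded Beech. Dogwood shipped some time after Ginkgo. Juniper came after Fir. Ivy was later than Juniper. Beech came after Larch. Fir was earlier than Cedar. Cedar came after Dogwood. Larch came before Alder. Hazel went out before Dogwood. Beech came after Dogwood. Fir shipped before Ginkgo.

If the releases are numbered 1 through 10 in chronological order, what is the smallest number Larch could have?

6

Dogwood, Fir, Ginkgo, Hazel, and Juniper must all come before Larch — 5 forced predecessors.
Nothing else is forced ahead of Larch, so its earliest slot is position 5 + 1 = 6.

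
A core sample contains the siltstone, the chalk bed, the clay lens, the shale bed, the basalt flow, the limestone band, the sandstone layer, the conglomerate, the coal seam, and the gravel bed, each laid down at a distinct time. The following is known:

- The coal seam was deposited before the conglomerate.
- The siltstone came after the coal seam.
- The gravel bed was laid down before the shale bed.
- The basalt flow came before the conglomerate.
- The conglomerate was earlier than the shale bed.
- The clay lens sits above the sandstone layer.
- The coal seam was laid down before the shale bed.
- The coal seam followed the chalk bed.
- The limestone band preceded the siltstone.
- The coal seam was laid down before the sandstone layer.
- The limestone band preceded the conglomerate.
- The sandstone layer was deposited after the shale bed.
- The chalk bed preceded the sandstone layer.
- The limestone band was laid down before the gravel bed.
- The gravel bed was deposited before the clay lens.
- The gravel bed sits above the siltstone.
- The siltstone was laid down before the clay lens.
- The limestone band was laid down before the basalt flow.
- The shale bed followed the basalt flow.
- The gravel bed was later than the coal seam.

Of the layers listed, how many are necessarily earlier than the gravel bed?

4

Directly stated before the gravel bed: the coal seam, the limestone band, and the siltstone.
The chalk bed reaches the gravel bed via the chalk bed → the coal seam → the gravel bed.
That's the chalk bed, the coal seam, the limestone band, and the siltstone — 4 in all.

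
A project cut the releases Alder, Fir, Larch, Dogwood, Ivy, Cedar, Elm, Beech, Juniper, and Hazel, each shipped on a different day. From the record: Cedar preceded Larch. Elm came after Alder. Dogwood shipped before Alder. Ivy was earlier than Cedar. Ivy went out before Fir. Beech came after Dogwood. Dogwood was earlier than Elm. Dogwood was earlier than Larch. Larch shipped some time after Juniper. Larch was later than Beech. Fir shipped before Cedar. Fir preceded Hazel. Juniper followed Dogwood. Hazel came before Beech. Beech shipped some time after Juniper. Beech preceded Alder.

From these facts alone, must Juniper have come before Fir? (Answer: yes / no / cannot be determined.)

cannot be determined

No chain of stated constraints runs from Juniper to Fir, and none runs from Fir to Juniper either.
So the relative order of Juniper and Fir is not fixed by the given facts.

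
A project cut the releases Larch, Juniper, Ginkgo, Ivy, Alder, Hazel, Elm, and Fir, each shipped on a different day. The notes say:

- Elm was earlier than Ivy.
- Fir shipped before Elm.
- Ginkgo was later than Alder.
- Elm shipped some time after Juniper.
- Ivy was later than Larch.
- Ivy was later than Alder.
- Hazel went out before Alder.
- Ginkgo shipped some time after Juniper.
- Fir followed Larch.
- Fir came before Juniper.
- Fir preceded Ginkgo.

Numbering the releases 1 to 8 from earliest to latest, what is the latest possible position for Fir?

4

Fir must come before Elm, Ginkgo, Ivy, and Juniper — 4 releases forced after it.
Everything else can be placed before Fir in some valid order, so Fir can sit as late as position 8 − 4 = 4.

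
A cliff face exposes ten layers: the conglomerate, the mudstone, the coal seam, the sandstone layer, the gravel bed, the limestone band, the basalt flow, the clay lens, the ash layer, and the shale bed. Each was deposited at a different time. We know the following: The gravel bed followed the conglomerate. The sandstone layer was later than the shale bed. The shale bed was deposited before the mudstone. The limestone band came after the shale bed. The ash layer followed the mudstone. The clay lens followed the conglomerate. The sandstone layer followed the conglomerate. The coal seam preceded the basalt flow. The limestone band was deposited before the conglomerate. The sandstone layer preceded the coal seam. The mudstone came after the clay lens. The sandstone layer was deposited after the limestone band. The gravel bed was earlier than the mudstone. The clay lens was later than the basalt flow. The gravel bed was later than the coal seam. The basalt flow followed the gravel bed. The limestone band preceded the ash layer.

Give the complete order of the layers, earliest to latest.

The constraints fix every adjacent pair, so only one ordering works:
the shale bed → the limestone band → the conglomerate → the sandstone layer → the coal seam → the gravel bed → the basalt flow → the clay lens → the mudstone → the ash layer.

the shale bed, the limestone band, the conglomerate, the sandstone layer, the coal seam, the gravel bed, the basalt flow, the clay lens, the mudstone, the ash layer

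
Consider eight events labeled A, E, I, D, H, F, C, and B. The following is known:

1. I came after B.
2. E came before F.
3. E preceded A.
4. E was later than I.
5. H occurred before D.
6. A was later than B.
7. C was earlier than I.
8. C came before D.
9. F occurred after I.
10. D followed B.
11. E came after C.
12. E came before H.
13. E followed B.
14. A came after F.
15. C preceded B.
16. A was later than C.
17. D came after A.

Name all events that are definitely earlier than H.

Directly stated before H: E.
B reaches H via B → E → H.
C reaches H via C → E → H.
I reaches H via I → E → H.
No chain forces F (or any of the others) ahead of H.

B, C, E, I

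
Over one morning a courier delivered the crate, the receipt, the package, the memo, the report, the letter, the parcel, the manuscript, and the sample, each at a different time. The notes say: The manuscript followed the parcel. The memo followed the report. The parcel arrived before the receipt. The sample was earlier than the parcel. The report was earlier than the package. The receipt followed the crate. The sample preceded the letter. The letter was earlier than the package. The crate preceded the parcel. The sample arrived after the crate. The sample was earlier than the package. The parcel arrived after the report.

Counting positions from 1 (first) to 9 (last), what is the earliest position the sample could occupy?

2

The crate must come before the sample — 1 forced predecessor.
Nothing else is forced ahead of the sample, so its earliest slot is position 1 + 1 = 2.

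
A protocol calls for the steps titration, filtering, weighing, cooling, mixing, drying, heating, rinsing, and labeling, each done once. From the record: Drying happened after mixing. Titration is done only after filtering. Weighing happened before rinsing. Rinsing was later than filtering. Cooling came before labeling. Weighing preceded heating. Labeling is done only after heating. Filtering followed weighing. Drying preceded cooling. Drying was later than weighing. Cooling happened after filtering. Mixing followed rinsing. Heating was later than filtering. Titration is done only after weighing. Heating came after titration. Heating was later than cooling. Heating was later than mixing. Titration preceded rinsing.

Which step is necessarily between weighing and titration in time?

filtering

Tracing the constraints gives weighing → filtering → titration, so filtering sits after weighing and before titration.
No other step is forced both after weighing and before titration.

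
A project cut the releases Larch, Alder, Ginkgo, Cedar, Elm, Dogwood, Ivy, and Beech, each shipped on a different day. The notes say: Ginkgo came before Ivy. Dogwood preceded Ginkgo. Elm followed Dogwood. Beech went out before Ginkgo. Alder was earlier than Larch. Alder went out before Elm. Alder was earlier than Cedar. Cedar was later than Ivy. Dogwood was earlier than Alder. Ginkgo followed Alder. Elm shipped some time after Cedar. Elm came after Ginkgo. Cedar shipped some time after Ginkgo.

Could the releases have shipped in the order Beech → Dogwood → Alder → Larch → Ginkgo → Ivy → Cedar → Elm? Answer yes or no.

Check each stated constraint against the proposed order — e.g. Alder is ahead of Elm; Dogwood is ahead of Elm. Every pair is in the required order; nothing is violated.

yes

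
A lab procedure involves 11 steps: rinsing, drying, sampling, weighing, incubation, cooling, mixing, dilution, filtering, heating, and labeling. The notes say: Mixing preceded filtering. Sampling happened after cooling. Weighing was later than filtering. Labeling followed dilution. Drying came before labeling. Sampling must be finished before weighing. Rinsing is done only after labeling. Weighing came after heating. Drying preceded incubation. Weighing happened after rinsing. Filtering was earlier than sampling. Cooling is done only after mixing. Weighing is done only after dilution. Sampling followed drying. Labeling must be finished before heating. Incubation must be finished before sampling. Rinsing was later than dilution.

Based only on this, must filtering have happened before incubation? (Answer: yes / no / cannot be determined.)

cannot be determined

No chain of stated constraints runs from filtering to incubation, and none runs from incubation to filtering either.
So the relative order of filtering and incubation is not fixed by the given facts.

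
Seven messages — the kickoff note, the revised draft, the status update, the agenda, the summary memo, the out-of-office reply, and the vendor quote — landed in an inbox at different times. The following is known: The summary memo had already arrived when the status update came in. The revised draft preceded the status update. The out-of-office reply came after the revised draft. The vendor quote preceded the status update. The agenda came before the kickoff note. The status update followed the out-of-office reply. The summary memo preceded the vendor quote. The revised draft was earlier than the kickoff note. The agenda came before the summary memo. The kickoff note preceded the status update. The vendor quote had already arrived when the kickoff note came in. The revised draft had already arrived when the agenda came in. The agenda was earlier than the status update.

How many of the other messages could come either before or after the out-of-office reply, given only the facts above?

4

Forced before the out-of-office reply: the revised draft; forced after the out-of-office reply: the status update.
That leaves the agenda, the kickoff note, the summary memo, and the vendor quote with no forced order relative to the out-of-office reply — 4.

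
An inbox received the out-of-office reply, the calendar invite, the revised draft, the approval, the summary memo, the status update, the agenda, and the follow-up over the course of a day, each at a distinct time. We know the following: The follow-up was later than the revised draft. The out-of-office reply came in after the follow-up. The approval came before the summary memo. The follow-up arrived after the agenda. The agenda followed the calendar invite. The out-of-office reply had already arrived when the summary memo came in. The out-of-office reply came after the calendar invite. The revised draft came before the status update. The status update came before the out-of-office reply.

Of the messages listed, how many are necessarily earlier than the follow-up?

Directly stated before the follow-up: the agenda and the revised draft.
The calendar invite reaches the follow-up via the calendar invite → the agenda → the follow-up.
That's the agenda, the calendar invite, and the revised draft — 3 in all.

3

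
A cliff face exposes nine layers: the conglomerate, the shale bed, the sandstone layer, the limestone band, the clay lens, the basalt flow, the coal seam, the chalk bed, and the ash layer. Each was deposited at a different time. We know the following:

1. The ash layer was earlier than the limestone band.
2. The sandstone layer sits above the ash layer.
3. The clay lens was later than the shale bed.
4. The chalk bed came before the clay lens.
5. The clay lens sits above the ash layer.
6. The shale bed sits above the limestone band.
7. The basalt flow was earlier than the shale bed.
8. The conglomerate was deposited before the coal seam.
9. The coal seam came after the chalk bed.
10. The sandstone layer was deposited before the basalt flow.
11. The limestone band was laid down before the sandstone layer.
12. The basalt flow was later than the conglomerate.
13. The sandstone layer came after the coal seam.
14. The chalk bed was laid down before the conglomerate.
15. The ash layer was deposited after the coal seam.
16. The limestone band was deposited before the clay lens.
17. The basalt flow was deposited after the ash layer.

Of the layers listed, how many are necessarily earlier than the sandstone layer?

5

Directly stated before the sandstone layer: the ash layer, the coal seam, and the limestone band.
The chalk bed reaches the sandstone layer via the chalk bed → the coal seam → the sandstone layer.
The conglomerate reaches the sandstone layer via the conglomerate → the coal seam → the sandstone layer.
No chain forces the basalt flow (or any of the others) ahead of the sandstone layer.
That's the ash layer, the chalk bed, the coal seam, the conglomerate, and the limestone band — 5 in all.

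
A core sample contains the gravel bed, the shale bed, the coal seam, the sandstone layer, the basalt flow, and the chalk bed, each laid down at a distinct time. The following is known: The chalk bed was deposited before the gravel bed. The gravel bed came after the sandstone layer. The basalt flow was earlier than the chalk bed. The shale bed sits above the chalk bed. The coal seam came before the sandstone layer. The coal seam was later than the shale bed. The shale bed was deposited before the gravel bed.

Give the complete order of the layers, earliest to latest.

The constraints fix every adjacent pair, so only one ordering works:
the basalt flow → the chalk bed → the shale bed → the coal seam → the sandstone layer → the gravel bed.

the basalt flow, the chalk bed, the shale bed, the coal seam, the sandstone layer, the gravel bed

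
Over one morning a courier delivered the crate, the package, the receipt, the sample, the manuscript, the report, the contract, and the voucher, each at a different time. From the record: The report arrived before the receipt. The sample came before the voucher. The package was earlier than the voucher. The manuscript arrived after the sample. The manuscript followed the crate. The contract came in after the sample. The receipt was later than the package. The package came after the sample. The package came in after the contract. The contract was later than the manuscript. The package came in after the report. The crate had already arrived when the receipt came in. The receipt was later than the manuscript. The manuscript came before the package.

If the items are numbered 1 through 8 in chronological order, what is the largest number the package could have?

The package must come before the receipt and the voucher — 2 items forced after it.
Everything else can be placed before the package in some valid order, so the package can sit as late as position 8 − 2 = 6.

6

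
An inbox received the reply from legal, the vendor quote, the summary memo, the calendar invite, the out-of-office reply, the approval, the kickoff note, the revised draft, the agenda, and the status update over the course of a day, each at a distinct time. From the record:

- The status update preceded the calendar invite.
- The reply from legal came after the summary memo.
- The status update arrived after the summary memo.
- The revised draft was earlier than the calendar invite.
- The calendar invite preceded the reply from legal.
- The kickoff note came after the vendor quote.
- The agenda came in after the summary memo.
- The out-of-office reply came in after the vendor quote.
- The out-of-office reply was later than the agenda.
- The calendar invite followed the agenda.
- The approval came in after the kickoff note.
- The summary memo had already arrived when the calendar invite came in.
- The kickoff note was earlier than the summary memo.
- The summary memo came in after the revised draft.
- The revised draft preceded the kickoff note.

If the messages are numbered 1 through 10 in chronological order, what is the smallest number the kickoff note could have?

3

The revised draft and the vendor quote must both come before the kickoff note — 2 forced predecessors.
Nothing else is forced ahead of the kickoff note, so its earliest slot is position 2 + 1 = 3.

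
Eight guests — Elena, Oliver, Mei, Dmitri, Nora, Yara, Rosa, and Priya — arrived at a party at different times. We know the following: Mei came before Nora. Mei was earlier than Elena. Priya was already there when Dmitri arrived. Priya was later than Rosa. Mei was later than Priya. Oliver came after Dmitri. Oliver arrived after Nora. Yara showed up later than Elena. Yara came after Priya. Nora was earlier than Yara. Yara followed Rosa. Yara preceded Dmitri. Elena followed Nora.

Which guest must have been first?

Rosa has a chain of constraints placing them before every other guest, so Rosa must be first.

Rosa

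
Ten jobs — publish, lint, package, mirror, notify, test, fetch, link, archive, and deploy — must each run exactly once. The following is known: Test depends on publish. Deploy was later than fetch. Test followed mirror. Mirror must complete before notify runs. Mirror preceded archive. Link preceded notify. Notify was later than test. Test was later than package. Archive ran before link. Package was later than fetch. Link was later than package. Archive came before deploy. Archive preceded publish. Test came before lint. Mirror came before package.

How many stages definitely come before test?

5

Directly stated before test: mirror, package, and publish.
Archive reaches test via archive → publish → test.
Fetch reaches test via fetch → package → test.
No chain forces notify (or any of the others) ahead of test.
That's archive, fetch, mirror, package, and publish — 5 in all.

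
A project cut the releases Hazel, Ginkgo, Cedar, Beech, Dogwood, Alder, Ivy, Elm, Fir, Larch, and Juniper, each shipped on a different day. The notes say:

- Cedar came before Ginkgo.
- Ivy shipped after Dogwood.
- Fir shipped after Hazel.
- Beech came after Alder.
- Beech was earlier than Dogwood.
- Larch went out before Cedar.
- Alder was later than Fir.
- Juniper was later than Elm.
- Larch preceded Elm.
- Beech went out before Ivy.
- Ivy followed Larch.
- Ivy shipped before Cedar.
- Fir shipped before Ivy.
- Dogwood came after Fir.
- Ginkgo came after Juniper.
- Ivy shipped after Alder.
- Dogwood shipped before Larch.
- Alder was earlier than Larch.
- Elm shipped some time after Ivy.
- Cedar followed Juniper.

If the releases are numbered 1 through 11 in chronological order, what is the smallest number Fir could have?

Hazel must come before Fir — 1 forced predecessor.
Nothing else is forced ahead of Fir, so its earliest slot is position 1 + 1 = 2.

2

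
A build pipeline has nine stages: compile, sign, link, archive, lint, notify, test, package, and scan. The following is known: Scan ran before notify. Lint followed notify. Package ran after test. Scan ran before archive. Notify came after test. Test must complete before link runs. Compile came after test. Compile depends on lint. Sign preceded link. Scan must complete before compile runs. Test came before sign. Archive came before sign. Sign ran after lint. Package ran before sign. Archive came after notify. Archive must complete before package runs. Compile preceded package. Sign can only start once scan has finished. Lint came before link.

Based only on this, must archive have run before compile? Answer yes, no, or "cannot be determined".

cannot be determined

No chain of stated constraints runs from archive to compile, and none runs from compile to archive either.
So the relative order of archive and compile is not fixed by the given facts.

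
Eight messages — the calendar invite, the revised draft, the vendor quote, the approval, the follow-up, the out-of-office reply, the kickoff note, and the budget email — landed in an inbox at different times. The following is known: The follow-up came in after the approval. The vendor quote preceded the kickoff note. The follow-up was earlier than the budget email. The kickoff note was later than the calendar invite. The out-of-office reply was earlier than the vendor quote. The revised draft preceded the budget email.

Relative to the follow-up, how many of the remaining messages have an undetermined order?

Forced before the follow-up: the approval; forced after the follow-up: the budget email.
That leaves the calendar invite, the kickoff note, the out-of-office reply, the revised draft, and the vendor quote with no forced order relative to the follow-up — 5.

5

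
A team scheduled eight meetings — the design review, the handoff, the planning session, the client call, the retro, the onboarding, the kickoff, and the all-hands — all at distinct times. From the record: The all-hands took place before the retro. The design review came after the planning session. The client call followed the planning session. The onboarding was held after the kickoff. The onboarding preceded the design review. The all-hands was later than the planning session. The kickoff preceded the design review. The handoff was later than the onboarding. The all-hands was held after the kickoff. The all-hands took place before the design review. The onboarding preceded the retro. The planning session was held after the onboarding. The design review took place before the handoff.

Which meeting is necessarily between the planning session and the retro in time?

the all-hands

Tracing the constraints gives the planning session → the all-hands → the retro, so the all-hands sits after the planning session and before the retro.
No other meeting is forced both after the planning session and before the retro.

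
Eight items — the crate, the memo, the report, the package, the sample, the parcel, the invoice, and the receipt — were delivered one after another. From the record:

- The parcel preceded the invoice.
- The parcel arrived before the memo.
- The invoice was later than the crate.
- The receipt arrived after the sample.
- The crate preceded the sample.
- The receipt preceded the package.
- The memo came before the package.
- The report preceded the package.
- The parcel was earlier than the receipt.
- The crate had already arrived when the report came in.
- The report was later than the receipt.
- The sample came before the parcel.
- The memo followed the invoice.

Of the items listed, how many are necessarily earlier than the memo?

Directly stated before the memo: the invoice and the parcel.
The crate reaches the memo via the crate → the invoice → the memo.
The sample reaches the memo via the sample → the parcel → the memo.
That's the crate, the invoice, the parcel, and the sample — 4 in all.

4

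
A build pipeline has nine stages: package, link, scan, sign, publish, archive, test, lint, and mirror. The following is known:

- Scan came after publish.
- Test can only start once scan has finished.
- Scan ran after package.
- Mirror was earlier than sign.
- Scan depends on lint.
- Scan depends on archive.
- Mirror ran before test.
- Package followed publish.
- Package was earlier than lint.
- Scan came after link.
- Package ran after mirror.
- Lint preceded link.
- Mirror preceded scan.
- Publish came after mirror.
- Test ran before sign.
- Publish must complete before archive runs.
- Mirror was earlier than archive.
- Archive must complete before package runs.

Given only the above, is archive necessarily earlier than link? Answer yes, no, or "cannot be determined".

yes

Chain the constraints: archive → package → lint → link. Each link is directly stated, so archive comes before link.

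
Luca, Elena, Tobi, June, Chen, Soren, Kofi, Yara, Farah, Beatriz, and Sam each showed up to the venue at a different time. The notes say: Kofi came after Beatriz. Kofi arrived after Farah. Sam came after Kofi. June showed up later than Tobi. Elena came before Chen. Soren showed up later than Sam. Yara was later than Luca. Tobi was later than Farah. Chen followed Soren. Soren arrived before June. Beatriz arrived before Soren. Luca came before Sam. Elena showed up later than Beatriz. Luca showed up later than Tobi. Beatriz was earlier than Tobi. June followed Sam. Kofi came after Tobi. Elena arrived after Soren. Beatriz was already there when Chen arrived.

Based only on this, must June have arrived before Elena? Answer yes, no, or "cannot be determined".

No chain of stated constraints runs from June to Elena, and none runs from Elena to June either.
So the relative order of June and Elena is not fixed by the given facts.

cannot be determined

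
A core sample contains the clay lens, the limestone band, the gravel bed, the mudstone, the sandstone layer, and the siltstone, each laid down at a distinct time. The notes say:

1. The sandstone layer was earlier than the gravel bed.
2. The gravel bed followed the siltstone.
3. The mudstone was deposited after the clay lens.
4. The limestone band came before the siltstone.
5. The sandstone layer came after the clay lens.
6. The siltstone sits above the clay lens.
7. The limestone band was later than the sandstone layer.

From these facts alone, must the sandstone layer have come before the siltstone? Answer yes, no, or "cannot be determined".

Chain the constraints: the sandstone layer → the limestone band → the siltstone. Each link is directly stated, so the sandstone layer comes before the siltstone.

yes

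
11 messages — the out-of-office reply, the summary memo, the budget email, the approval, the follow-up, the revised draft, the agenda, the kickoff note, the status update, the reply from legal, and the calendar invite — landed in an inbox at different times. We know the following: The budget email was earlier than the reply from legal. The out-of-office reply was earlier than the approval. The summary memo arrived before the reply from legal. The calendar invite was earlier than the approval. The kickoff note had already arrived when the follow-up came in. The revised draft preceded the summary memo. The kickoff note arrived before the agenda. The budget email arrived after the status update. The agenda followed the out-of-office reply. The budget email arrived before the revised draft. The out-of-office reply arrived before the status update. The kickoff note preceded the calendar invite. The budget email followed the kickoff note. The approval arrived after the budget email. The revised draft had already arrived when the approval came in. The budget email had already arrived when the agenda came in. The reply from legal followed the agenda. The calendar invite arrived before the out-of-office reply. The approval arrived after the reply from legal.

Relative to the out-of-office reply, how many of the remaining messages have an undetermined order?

1

Forced before the out-of-office reply: the calendar invite and the kickoff note; forced after the out-of-office reply: the agenda, the approval, the budget email, the reply from legal, the revised draft, the status update, and the summary memo.
That leaves the follow-up with no forced order relative to the out-of-office reply — 1.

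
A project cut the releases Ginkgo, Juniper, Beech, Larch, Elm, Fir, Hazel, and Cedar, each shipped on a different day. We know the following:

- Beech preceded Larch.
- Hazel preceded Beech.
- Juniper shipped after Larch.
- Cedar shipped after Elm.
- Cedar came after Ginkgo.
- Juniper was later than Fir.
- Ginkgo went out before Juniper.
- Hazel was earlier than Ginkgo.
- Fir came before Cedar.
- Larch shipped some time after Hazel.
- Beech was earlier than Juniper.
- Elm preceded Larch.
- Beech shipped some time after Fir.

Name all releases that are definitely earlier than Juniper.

Directly stated before Juniper: Beech, Fir, Ginkgo, and Larch.
Elm reaches Juniper via Elm → Larch → Juniper.
Hazel reaches Juniper via Hazel → Ginkgo → Juniper.
No chain forces Cedar ahead of Juniper.

Beech, Elm, Fir, Ginkgo, Hazel, Larch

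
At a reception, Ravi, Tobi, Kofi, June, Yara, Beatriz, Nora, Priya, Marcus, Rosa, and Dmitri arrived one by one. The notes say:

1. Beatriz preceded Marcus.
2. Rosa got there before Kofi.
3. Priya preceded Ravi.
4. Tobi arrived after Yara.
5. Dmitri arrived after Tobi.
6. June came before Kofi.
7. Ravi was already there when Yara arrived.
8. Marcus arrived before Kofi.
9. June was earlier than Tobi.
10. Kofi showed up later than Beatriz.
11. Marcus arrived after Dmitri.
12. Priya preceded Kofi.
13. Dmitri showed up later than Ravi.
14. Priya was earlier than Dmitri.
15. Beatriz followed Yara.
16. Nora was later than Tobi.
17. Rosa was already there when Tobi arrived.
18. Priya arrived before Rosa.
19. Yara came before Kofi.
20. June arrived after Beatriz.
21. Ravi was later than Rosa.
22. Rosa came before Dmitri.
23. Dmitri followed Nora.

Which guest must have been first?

Priya

Priya has a chain of constraints placing them before every other guest, so Priya must be first.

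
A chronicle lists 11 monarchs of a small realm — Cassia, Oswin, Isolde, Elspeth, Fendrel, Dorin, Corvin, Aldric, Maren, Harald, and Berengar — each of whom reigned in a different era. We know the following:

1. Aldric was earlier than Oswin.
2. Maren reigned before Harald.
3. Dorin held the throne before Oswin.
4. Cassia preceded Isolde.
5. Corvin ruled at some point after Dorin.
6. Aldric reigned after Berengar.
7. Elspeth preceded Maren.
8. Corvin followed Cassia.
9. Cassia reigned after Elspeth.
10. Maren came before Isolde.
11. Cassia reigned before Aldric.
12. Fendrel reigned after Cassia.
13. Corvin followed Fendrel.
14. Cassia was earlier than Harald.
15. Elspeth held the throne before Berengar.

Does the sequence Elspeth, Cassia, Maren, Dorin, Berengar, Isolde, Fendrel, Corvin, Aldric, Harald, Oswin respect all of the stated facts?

Check each stated constraint against the proposed order — e.g. Cassia is ahead of Aldric; Cassia is ahead of Harald. Every pair is in the required order; nothing is violated.

yes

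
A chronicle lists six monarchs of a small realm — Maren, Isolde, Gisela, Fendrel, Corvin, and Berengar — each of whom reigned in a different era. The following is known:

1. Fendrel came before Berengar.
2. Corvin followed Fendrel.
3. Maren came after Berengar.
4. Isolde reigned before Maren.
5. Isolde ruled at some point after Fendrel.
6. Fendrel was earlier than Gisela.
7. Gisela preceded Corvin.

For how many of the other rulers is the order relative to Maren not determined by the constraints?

Forced before Maren: Berengar, Fendrel, and Isolde.
That leaves Corvin and Gisela with no forced order relative to Maren — 2.

2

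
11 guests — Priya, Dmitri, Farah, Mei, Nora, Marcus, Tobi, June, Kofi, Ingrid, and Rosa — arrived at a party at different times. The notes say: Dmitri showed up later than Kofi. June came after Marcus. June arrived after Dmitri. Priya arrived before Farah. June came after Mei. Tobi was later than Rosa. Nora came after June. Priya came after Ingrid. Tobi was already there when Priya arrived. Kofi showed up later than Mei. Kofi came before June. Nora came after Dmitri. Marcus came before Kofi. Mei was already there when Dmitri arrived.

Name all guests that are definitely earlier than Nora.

Dmitri, June, Kofi, Marcus, Mei

Directly stated before Nora: Dmitri and June.
Kofi reaches Nora via Kofi → June → Nora.
Marcus reaches Nora via Marcus → June → Nora.
Mei reaches Nora via Mei → Dmitri → Nora.
No chain forces Priya (or any of the others) ahead of Nora.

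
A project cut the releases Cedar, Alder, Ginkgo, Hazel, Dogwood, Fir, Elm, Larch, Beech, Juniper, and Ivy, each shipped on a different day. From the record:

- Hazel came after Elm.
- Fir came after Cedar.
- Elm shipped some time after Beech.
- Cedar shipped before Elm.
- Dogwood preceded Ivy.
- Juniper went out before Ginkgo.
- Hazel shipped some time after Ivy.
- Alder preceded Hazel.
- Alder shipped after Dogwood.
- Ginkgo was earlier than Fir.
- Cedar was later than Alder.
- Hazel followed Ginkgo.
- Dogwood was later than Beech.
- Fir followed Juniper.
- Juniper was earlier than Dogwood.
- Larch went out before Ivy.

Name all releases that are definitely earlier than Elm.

Directly stated before Elm: Beech and Cedar.
Alder reaches Elm via Alder → Cedar → Elm.
Dogwood reaches Elm via Dogwood → Alder → Cedar → Elm.
Juniper reaches Elm via Juniper → Dogwood → Alder → Cedar → Elm.

Alder, Beech, Cedar, Dogwood, Juniper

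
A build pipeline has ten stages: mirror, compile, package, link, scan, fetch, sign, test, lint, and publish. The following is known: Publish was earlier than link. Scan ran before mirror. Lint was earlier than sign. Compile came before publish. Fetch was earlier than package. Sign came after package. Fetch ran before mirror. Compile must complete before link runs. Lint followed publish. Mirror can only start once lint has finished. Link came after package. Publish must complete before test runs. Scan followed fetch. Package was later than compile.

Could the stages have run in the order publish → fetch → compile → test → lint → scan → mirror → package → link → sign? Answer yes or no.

The constraints require compile before publish, but in the proposed sequence publish appears ahead of compile. That one violation is enough.

no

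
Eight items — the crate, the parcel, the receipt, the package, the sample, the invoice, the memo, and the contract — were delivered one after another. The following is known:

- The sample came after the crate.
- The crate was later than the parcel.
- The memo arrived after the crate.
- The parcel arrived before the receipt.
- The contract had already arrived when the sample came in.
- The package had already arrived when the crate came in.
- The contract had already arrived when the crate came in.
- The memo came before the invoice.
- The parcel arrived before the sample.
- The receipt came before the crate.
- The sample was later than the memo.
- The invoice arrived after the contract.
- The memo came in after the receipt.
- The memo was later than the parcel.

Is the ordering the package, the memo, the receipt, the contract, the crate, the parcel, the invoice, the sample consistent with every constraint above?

no

The constraints require the crate before the memo, but in the proposed sequence the memo appears ahead of the crate. That one violation is enough.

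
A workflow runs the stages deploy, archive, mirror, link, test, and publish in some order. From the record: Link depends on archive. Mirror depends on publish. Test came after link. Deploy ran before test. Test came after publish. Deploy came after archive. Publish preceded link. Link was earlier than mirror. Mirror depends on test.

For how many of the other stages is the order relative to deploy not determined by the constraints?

Forced before deploy: archive; forced after deploy: mirror and test.
That leaves link and publish with no forced order relative to deploy — 2.

2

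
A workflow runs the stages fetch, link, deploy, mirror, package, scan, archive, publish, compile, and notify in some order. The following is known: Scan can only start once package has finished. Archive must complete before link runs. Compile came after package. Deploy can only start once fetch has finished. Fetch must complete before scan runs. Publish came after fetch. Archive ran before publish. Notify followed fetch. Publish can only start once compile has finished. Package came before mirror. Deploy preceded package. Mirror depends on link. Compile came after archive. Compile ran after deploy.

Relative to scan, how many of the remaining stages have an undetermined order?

6

Forced before scan: deploy, fetch, and package.
That leaves archive, compile, link, mirror, notify, and publish with no forced order relative to scan — 6.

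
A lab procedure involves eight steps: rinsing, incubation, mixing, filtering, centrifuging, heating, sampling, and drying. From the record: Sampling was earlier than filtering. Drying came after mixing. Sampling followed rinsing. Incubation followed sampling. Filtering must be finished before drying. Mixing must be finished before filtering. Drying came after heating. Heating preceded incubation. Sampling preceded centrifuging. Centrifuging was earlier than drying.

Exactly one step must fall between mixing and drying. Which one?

filtering

Tracing the constraints gives mixing → filtering → drying, so filtering sits after mixing and before drying.
No other step is forced both after mixing and before drying.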